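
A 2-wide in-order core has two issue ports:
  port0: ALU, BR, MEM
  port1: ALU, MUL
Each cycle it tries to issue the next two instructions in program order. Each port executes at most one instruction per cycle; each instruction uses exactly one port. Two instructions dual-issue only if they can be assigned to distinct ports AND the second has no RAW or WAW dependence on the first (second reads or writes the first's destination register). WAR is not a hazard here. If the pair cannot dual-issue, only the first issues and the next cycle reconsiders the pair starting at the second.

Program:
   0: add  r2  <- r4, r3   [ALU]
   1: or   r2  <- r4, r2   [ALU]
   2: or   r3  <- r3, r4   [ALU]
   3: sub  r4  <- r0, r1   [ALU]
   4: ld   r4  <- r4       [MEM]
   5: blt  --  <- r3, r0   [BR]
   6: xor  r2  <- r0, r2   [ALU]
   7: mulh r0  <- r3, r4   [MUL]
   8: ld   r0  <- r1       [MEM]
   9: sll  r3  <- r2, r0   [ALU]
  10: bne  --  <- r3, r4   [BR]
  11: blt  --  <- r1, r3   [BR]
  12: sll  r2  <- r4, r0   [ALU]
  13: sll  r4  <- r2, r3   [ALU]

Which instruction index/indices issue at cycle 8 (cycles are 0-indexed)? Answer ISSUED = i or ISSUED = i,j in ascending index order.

[0] i0  add  -- RAW+WAW r2
[1] i1,i2  or+or  -- 2-wide
[2] i3  sub  -- RAW+WAW r4
[3] i4  ld  -- no-port MEM/BR
[4] i5,i6  blt+xor  -- 2-wide
[5] i7  mulh  -- WAW r0
[6] i8  ld  -- RAW r0
[7] i9  sll  -- RAW r3
[8] i10  bne  -- no-port BR/BR
[9] i11,i12  blt+sll  -- 2-wide
[10] i13  sll  -- tail

ISSUED = 10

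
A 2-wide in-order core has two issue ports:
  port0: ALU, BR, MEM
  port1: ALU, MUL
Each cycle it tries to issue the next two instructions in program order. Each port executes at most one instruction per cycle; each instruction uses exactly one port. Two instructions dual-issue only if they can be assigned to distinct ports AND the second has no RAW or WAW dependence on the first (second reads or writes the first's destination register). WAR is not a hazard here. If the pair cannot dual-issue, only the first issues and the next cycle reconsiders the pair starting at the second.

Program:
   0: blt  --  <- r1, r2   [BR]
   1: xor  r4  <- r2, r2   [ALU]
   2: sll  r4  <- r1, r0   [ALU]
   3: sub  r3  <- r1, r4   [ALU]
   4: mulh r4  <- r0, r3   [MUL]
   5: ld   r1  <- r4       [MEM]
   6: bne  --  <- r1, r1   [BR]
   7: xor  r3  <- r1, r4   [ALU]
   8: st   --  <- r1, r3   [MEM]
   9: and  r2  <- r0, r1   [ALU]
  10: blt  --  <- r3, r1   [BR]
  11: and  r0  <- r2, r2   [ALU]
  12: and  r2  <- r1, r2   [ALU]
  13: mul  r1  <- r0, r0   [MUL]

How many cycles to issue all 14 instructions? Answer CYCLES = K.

[0] i0&i1  blt.BR;xor.ALU  -- dual
[1] i2  sll.ALU  -- RAW r4
[2] i3  sub.ALU  -- RAW r3
[3] i4  mulh.MUL  -- RAW r4
[4] i5  ld.MEM  -- no-port MEM/BR
[5] i6&i7  bne.BR;xor.ALU  -- dual
[6] i8&i9  st.MEM;and.ALU  -- dual
[7] i10&i11  blt.BR;and.ALU  -- dual
[8] i12&i13  and.ALU;mul.MUL  -- dual

CYCLES = 9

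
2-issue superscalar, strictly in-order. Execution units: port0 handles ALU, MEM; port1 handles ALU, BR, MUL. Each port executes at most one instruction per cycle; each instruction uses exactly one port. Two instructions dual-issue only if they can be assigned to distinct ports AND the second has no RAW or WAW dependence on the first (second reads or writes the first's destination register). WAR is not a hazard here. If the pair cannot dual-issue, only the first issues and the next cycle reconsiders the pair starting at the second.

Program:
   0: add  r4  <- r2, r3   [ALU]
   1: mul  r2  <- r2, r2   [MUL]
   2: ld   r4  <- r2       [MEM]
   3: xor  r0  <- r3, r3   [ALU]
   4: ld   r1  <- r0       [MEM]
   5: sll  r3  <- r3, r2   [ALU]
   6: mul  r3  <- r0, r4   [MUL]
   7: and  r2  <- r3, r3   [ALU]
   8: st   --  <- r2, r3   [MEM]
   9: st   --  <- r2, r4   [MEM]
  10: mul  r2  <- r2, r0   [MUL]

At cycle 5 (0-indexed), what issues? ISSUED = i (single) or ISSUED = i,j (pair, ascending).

[0] i0,i1  add.ALU+mul.MUL  -- 2-wide
[1] i2,i3  ld.MEM+xor.ALU  -- 2-wide
[2] i4,i5  ld.MEM+sll.ALU  -- 2-wide
[3] i6  mul.MUL  -- RAW r3
[4] i7  and.ALU  -- RAW r2
[5] i8  st.MEM  -- no-port MEM/MEM
[6] i9,i10  st.MEM+mul.MUL  -- 2-wide

ISSUED = 8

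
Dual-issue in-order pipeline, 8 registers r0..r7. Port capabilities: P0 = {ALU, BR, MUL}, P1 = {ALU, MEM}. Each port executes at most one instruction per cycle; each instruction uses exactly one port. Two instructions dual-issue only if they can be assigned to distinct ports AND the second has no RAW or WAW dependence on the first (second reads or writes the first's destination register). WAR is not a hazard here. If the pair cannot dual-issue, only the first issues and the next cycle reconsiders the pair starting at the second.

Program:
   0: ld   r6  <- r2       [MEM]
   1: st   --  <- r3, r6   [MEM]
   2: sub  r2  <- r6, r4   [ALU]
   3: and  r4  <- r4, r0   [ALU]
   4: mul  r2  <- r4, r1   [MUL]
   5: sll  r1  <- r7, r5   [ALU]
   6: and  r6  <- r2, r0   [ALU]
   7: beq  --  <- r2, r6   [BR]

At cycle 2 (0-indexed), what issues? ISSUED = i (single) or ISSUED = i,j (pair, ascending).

ISSUED = 3

[0] i0  ld.MEM  -- no-port MEM/MEM
[1] i1+i2  st.MEM+sub.ALU  -- 2-wide
[2] i3  and.ALU  -- RAW r4
[3] i4+i5  mul.MUL+sll.ALU  -- 2-wide
[4] i6  and.ALU  -- RAW r6
[5] i7  beq.BR  -- tail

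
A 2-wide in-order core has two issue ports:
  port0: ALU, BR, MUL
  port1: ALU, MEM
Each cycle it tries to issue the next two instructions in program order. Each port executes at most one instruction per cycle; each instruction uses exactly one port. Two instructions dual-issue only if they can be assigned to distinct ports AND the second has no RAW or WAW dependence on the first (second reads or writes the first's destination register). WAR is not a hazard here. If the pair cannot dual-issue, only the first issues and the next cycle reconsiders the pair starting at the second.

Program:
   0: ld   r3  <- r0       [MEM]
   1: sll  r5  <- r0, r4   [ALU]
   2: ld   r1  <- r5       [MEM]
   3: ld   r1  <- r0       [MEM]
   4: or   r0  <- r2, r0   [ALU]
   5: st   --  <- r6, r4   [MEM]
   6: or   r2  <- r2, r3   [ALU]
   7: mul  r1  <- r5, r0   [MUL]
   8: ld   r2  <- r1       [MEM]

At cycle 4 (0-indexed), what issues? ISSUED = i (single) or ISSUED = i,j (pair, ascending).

[0] i0&i1  ld.MEM/sll.ALU  -- 2-wide
[1] i2  ld.MEM  -- no-port MEM/MEM
[2] i3&i4  ld.MEM/or.ALU  -- 2-wide
[3] i5&i6  st.MEM/or.ALU  -- 2-wide
[4] i7  mul.MUL  -- RAW r1
[5] i8  ld.MEM  -- tail

ISSUED = 7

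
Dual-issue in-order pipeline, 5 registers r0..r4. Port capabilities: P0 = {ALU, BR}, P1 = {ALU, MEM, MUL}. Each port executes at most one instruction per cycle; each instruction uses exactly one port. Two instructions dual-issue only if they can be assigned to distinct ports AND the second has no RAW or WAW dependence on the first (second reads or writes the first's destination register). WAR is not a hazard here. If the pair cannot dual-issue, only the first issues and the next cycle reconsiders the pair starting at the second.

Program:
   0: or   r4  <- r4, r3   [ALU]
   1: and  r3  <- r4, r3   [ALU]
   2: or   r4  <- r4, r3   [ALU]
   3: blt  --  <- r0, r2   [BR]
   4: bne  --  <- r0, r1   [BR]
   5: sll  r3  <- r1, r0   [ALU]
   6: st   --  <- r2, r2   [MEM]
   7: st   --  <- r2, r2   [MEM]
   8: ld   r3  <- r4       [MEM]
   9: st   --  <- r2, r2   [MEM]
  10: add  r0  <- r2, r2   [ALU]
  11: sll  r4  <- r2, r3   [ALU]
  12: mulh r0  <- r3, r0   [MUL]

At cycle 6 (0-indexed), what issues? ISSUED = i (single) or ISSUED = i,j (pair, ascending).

ISSUED = 8

c0: i0 or  RAW r4
c1: i1 and  RAW r3
c2: i2+i3 or+blt  pair
c3: i4+i5 bne+sll  pair
c4: i6 st  no-port MEM/MEM
c5: i7 st  no-port MEM/MEM
c6: i8 ld  no-port MEM/MEM
c7: i9+i10 st+add  pair
c8: i11+i12 sll+mulh  pair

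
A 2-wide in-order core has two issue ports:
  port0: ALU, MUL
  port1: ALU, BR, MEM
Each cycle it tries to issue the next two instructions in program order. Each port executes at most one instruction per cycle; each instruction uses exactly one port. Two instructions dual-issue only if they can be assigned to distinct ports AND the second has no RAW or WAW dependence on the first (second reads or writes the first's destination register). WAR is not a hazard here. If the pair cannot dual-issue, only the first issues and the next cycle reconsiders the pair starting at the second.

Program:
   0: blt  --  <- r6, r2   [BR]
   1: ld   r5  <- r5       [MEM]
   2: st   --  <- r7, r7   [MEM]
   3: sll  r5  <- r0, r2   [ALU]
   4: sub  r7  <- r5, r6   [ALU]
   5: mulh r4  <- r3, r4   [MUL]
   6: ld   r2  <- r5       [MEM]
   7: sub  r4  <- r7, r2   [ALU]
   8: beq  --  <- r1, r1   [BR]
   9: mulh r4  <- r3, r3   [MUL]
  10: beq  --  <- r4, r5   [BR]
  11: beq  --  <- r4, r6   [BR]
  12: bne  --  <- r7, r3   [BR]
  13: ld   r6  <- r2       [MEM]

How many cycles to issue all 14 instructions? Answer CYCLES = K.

t=0 i0:blt ; no-port BR/MEM
t=1 i1:ld ; no-port MEM/MEM
t=2 i2+i3:st/sll ; 2-wide
t=3 i4+i5:sub/mulh ; 2-wide
t=4 i6:ld ; RAW r2
t=5 i7+i8:sub/beq ; 2-wide
t=6 i9:mulh ; RAW r4
t=7 i10:beq ; no-port BR/BR
t=8 i11:beq ; no-port BR/BR
t=9 i12:bne ; no-port BR/MEM
t=10 i13:ld ; tail

CYCLES = 11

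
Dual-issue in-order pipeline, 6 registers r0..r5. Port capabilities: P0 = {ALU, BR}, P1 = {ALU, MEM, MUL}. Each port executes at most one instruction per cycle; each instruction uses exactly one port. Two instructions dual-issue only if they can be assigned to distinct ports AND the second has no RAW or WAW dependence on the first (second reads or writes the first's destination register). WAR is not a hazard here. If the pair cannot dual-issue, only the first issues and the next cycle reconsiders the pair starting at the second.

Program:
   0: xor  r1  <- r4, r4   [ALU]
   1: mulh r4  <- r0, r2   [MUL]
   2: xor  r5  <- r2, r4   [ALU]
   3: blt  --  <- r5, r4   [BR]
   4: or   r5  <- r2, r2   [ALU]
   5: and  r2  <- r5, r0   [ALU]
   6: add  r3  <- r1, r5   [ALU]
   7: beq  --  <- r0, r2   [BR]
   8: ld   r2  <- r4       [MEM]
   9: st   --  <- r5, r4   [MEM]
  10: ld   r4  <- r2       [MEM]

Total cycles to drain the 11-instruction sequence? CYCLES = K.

CYCLES = 7

c0: i0&i1 xor.ALU/mulh.MUL  dual
c1: i2 xor.ALU  RAW r5
c2: i3&i4 blt.BR/or.ALU  dual
c3: i5&i6 and.ALU/add.ALU  dual
c4: i7&i8 beq.BR/ld.MEM  dual
c5: i9 st.MEM  no-port MEM/MEM
c6: i10 ld.MEM  tail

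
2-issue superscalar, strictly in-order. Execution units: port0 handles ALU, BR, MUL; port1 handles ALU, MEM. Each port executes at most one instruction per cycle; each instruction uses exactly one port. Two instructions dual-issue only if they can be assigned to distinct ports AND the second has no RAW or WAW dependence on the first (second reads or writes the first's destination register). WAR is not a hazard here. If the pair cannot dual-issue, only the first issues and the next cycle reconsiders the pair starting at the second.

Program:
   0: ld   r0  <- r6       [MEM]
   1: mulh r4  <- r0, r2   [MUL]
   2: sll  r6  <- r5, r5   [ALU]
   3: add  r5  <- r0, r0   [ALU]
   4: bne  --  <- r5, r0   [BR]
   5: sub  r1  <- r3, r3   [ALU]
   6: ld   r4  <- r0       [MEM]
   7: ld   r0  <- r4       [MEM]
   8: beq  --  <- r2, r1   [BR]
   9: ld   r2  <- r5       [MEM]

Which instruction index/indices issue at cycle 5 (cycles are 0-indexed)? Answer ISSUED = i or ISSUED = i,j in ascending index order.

[0] i0  ld  -- RAW r0
[1] i1&i2  mulh+sll  -- dual
[2] i3  add  -- RAW r5
[3] i4&i5  bne+sub  -- dual
[4] i6  ld  -- no-port MEM/MEM
[5] i7&i8  ld+beq  -- dual
[6] i9  ld  -- tail

ISSUED = 7,8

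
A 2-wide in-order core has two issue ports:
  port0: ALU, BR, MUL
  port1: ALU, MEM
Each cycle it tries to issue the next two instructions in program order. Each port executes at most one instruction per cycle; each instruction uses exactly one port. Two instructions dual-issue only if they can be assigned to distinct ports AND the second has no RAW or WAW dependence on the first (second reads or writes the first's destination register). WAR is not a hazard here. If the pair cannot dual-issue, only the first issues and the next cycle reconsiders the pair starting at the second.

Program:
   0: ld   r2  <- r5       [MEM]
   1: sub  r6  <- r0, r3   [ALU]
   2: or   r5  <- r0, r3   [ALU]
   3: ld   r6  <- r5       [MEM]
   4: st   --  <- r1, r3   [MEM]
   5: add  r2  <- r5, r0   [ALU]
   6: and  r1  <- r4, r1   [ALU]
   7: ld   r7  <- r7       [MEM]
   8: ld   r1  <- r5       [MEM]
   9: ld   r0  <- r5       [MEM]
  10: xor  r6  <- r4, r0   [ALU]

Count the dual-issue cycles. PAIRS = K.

PAIRS = 3

#0 head=0: ld sub i0+i1 dual
#1 head=2: or i2 RAW r5
#2 head=3: ld i3 no-port MEM/MEM
#3 head=4: st add i4+i5 dual
#4 head=6: and ld i6+i7 dual
#5 head=8: ld i8 no-port MEM/MEM
#6 head=9: ld i9 RAW r0
#7 head=10: xor i10 tail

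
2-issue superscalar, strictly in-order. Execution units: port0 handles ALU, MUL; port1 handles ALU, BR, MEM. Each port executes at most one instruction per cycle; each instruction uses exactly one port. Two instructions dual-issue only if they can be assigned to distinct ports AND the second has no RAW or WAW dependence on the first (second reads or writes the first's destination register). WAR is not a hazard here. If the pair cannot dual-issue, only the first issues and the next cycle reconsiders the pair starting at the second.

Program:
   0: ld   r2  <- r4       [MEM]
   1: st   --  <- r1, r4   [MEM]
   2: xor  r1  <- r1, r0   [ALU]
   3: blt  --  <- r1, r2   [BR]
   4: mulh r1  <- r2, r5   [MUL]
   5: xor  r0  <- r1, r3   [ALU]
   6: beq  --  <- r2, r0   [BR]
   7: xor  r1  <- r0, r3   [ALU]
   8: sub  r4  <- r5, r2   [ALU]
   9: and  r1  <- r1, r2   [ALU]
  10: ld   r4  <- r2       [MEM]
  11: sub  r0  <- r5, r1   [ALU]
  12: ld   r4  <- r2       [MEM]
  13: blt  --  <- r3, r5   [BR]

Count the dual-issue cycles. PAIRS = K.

t=0 i0:ld.MEM ; no-port MEM/MEM
t=1 i1&i2:st.MEM/xor.ALU ; pair
t=2 i3&i4:blt.BR/mulh.MUL ; pair
t=3 i5:xor.ALU ; RAW r0
t=4 i6&i7:beq.BR/xor.ALU ; pair
t=5 i8&i9:sub.ALU/and.ALU ; pair
t=6 i10&i11:ld.MEM/sub.ALU ; pair
t=7 i12:ld.MEM ; no-port MEM/BR
t=8 i13:blt.BR ; tail

PAIRS = 5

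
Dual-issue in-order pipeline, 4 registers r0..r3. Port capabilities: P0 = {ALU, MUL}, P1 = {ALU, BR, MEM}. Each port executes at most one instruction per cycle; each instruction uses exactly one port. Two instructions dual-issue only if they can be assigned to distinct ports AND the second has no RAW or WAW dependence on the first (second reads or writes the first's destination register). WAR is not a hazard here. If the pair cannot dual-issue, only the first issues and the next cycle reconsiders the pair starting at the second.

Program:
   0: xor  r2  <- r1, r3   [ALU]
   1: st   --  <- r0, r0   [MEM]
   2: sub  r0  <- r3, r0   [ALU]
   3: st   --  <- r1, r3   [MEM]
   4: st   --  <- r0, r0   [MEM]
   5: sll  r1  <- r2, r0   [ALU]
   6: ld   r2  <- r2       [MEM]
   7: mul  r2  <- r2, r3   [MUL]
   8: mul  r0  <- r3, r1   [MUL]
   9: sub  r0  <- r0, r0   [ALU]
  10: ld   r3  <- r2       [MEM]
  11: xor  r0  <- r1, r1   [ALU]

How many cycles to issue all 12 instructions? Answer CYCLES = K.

0. xor.ALU;st.MEM @i0/i1  | 2-wide
1. sub.ALU;st.MEM @i2/i3  | 2-wide
2. st.MEM;sll.ALU @i4/i5  | 2-wide
3. ld.MEM @i6  | RAW+WAW r2
4. mul.MUL @i7  | no-port MUL/MUL
5. mul.MUL @i8  | RAW+WAW r0
6. sub.ALU;ld.MEM @i9/i10  | 2-wide
7. xor.ALU @i11  | tail

CYCLES = 8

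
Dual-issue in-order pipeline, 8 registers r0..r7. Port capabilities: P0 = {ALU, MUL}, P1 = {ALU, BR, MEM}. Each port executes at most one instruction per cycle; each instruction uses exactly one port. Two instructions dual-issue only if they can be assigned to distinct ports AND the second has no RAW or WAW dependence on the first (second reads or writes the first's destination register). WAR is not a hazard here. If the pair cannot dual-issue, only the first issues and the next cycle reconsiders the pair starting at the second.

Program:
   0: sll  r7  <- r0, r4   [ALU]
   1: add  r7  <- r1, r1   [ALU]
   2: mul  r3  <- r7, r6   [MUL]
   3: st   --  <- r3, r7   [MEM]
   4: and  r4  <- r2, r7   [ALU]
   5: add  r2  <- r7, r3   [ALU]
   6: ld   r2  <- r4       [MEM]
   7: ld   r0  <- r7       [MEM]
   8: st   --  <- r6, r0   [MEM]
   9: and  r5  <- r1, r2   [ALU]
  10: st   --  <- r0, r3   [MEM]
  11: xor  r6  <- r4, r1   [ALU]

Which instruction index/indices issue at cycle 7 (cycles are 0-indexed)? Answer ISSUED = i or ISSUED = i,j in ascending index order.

[0] i0  sll  -- WAW r7
[1] i1  add  -- RAW r7
[2] i2  mul  -- RAW r3
[3] i3,i4  st/and  -- dual
[4] i5  add  -- WAW r2
[5] i6  ld  -- no-port MEM/MEM
[6] i7  ld  -- no-port MEM/MEM
[7] i8,i9  st/and  -- dual
[8] i10,i11  st/xor  -- dual

ISSUED = 8,9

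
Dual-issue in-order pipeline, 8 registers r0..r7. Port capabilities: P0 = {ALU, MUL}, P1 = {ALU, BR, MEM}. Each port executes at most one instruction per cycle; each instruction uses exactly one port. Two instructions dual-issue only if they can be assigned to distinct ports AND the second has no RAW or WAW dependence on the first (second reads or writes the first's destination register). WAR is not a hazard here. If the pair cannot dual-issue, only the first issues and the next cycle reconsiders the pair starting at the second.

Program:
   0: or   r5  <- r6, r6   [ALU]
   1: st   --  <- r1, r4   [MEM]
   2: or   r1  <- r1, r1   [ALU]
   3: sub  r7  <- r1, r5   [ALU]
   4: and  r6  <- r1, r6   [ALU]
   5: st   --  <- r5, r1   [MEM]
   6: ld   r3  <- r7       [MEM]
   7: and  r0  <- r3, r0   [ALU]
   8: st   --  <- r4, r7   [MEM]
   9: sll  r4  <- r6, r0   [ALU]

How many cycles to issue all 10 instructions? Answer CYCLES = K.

CYCLES = 7

0. or.ALU st.MEM @i0&i1  | pair
1. or.ALU @i2  | RAW r1
2. sub.ALU and.ALU @i3&i4  | pair
3. st.MEM @i5  | no-port MEM/MEM
4. ld.MEM @i6  | RAW r3
5. and.ALU st.MEM @i7&i8  | pair
6. sll.ALU @i9  | tail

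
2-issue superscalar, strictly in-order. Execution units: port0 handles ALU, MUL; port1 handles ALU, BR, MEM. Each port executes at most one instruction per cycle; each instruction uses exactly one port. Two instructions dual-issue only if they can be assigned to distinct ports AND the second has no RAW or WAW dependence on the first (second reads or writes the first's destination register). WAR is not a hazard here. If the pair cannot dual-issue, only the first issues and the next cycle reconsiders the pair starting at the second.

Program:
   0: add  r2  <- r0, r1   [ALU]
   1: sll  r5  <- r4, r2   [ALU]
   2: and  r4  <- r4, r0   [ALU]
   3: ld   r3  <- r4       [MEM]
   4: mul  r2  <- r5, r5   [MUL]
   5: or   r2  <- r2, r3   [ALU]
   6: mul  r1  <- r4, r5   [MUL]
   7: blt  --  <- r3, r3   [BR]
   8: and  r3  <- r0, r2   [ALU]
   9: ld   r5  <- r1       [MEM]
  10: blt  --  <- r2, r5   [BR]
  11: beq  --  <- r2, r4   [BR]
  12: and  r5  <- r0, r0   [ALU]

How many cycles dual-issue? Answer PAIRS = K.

#0 head=0: add i0 RAW r2
#1 head=1: sll;and i1,i2 pair
#2 head=3: ld;mul i3,i4 pair
#3 head=5: or;mul i5,i6 pair
#4 head=7: blt;and i7,i8 pair
#5 head=9: ld i9 no-port MEM/BR
#6 head=10: blt i10 no-port BR/BR
#7 head=11: beq;and i11,i12 pair

PAIRS = 5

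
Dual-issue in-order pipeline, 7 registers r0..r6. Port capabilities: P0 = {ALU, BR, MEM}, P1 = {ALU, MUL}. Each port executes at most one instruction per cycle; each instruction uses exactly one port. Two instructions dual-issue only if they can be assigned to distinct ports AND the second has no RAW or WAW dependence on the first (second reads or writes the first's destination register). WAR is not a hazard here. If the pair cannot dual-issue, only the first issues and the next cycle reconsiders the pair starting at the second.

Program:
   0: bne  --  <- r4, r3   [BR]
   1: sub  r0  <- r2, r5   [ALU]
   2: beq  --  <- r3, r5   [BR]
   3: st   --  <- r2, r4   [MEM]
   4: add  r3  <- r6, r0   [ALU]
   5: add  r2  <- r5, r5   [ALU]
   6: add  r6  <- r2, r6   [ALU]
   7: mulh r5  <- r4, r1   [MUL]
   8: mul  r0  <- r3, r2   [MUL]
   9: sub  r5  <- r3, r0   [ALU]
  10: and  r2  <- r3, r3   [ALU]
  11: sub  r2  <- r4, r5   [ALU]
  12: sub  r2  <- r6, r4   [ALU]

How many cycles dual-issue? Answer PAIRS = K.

PAIRS = 4

t=0 i0&i1:bne.BR;sub.ALU ; pair
t=1 i2:beq.BR ; no-port BR/MEM
t=2 i3&i4:st.MEM;add.ALU ; pair
t=3 i5:add.ALU ; RAW r2
t=4 i6&i7:add.ALU;mulh.MUL ; pair
t=5 i8:mul.MUL ; RAW r0
t=6 i9&i10:sub.ALU;and.ALU ; pair
t=7 i11:sub.ALU ; WAW r2
t=8 i12:sub.ALU ; tail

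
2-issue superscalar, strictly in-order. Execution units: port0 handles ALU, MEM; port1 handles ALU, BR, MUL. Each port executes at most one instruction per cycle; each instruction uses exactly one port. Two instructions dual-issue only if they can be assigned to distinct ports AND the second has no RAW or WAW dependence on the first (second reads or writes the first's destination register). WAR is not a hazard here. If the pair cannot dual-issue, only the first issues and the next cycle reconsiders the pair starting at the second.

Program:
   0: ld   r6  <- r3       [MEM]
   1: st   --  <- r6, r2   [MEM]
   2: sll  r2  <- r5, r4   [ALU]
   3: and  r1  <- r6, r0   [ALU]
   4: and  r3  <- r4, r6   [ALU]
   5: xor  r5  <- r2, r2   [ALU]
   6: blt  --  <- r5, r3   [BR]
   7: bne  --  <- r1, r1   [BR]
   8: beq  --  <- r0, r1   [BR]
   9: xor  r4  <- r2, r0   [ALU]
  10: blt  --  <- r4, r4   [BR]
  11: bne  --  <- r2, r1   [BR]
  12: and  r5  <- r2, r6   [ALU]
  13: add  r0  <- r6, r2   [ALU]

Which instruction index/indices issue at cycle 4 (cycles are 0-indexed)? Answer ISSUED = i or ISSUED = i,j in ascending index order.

ISSUED = 6

c0: i0 ld  no-port MEM/MEM
c1: i1,i2 st+sll  2-wide
c2: i3,i4 and+and  2-wide
c3: i5 xor  RAW r5
c4: i6 blt  no-port BR/BR
c5: i7 bne  no-port BR/BR
c6: i8,i9 beq+xor  2-wide
c7: i10 blt  no-port BR/BR
c8: i11,i12 bne+and  2-wide
c9: i13 add  tail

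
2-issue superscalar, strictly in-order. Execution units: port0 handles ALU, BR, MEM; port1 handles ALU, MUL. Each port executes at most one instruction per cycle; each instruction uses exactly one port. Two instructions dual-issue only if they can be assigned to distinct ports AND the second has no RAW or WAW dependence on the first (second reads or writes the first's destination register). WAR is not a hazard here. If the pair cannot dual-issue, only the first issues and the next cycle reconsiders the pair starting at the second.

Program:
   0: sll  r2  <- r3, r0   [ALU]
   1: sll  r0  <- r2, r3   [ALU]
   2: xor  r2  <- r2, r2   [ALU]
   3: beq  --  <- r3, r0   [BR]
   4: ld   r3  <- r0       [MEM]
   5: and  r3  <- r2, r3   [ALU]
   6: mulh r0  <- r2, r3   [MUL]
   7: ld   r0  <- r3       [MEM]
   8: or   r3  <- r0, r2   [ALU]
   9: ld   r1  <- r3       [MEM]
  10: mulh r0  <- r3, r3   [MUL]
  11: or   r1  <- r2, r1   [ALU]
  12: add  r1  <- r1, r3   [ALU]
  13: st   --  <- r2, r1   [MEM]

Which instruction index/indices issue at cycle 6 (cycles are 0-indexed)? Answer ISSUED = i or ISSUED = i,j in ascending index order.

ISSUED = 7

0. sll @i0  | RAW r2
1. sll;xor @i1,i2  | dual
2. beq @i3  | no-port BR/MEM
3. ld @i4  | RAW+WAW r3
4. and @i5  | RAW r3
5. mulh @i6  | WAW r0
6. ld @i7  | RAW r0
7. or @i8  | RAW r3
8. ld;mulh @i9,i10  | dual
9. or @i11  | RAW+WAW r1
10. add @i12  | RAW r1
11. st @i13  | tail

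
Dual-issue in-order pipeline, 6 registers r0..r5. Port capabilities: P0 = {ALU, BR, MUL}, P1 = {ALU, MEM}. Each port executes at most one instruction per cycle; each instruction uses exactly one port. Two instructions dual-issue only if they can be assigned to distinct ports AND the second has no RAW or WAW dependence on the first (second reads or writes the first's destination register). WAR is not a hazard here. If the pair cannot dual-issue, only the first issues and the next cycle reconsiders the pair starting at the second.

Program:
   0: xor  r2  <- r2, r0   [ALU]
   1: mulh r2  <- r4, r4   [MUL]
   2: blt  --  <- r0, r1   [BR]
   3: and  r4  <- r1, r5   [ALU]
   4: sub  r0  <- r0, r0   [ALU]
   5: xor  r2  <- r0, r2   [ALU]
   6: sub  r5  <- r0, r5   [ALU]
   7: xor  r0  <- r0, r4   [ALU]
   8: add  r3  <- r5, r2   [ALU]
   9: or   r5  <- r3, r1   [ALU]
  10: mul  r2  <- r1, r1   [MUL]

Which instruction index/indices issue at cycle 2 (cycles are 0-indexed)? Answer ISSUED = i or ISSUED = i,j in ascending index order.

0. xor @i0  | WAW r2
1. mulh @i1  | no-port MUL/BR
2. blt and @i2+i3  | dual
3. sub @i4  | RAW r0
4. xor sub @i5+i6  | dual
5. xor add @i7+i8  | dual
6. or mul @i9+i10  | dual

ISSUED = 2,3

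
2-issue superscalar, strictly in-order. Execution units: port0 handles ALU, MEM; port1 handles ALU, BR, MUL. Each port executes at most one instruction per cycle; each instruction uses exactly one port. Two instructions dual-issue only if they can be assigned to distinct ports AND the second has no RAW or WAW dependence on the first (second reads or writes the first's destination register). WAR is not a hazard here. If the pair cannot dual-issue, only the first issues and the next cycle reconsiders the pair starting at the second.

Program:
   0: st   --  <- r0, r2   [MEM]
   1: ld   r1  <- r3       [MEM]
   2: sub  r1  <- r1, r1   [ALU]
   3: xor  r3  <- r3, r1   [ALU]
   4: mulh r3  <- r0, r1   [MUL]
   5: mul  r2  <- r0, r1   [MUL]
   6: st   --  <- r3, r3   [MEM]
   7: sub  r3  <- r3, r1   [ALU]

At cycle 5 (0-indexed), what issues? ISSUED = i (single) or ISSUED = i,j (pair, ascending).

ISSUED = 5,6

c0: i0 st  no-port MEM/MEM
c1: i1 ld  RAW+WAW r1
c2: i2 sub  RAW r1
c3: i3 xor  WAW r3
c4: i4 mulh  no-port MUL/MUL
c5: i5&i6 mul+st  dual
c6: i7 sub  tail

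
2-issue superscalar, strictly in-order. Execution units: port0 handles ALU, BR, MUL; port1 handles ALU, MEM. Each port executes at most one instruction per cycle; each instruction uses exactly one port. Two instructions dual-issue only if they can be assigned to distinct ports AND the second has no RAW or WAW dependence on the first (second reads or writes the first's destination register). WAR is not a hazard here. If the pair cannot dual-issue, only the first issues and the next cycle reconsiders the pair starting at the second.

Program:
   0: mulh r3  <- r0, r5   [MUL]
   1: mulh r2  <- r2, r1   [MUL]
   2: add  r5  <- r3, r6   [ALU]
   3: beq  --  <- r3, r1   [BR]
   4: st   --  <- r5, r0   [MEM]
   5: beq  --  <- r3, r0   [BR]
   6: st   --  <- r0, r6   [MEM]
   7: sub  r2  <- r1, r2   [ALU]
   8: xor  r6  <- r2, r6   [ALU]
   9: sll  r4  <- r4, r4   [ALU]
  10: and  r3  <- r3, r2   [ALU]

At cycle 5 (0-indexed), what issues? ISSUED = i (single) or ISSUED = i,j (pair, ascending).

ISSUED = 8,9

t=0 i0:mulh ; no-port MUL/MUL
t=1 i1,i2:mulh/add ; dual
t=2 i3,i4:beq/st ; dual
t=3 i5,i6:beq/st ; dual
t=4 i7:sub ; RAW r2
t=5 i8,i9:xor/sll ; dual
t=6 i10:and ; tail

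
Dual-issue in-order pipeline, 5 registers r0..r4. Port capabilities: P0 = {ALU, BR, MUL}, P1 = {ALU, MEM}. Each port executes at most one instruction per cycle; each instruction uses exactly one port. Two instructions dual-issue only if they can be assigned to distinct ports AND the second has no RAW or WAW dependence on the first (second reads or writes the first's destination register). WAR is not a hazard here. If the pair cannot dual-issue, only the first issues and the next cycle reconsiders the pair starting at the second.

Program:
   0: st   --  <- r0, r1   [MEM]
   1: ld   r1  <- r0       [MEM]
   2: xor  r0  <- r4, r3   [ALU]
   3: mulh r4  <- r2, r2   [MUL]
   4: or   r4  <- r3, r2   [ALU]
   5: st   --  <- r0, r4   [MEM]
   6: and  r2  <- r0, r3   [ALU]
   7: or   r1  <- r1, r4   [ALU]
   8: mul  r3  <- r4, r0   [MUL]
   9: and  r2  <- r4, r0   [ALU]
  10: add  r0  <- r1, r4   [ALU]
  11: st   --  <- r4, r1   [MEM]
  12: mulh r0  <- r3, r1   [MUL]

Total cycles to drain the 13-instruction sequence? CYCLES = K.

t=0 i0:st.MEM ; no-port MEM/MEM
t=1 i1+i2:ld.MEM xor.ALU ; dual
t=2 i3:mulh.MUL ; WAW r4
t=3 i4:or.ALU ; RAW r4
t=4 i5+i6:st.MEM and.ALU ; dual
t=5 i7+i8:or.ALU mul.MUL ; dual
t=6 i9+i10:and.ALU add.ALU ; dual
t=7 i11+i12:st.MEM mulh.MUL ; dual

CYCLES = 8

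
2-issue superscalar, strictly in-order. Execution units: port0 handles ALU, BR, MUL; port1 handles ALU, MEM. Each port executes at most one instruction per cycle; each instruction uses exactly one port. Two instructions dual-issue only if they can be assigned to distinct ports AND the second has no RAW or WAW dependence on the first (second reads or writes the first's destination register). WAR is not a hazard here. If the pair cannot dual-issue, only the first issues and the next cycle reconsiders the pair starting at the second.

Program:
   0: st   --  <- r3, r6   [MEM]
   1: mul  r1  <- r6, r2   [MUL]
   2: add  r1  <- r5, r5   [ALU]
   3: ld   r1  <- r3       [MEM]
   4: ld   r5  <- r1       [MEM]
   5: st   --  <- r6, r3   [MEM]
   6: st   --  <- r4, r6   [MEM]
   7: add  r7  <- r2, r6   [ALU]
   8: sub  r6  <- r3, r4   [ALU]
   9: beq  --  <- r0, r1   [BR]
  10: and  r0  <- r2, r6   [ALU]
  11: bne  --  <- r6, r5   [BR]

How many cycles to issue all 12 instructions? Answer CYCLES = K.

CYCLES = 8

#0 head=0: st mul i0+i1 2-wide
#1 head=2: add i2 WAW r1
#2 head=3: ld i3 no-port MEM/MEM
#3 head=4: ld i4 no-port MEM/MEM
#4 head=5: st i5 no-port MEM/MEM
#5 head=6: st add i6+i7 2-wide
#6 head=8: sub beq i8+i9 2-wide
#7 head=10: and bne i10+i11 2-wide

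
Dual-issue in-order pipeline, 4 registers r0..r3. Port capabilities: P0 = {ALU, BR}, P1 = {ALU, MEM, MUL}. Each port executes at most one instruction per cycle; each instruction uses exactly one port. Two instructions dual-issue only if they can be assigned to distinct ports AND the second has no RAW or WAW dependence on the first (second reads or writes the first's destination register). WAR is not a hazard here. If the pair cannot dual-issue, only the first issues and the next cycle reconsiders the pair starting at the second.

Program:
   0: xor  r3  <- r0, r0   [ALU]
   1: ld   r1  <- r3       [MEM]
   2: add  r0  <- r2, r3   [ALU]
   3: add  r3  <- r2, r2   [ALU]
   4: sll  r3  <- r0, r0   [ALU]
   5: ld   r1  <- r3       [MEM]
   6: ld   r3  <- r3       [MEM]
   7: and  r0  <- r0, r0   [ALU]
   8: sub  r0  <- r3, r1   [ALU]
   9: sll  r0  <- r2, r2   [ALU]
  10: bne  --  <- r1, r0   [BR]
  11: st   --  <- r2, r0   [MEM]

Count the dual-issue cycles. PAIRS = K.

[0] i0  xor.ALU  -- RAW r3
[1] i1/i2  ld.MEM+add.ALU  -- dual
[2] i3  add.ALU  -- WAW r3
[3] i4  sll.ALU  -- RAW r3
[4] i5  ld.MEM  -- no-port MEM/MEM
[5] i6/i7  ld.MEM+and.ALU  -- dual
[6] i8  sub.ALU  -- WAW r0
[7] i9  sll.ALU  -- RAW r0
[8] i10/i11  bne.BR+st.MEM  -- dual

PAIRS = 3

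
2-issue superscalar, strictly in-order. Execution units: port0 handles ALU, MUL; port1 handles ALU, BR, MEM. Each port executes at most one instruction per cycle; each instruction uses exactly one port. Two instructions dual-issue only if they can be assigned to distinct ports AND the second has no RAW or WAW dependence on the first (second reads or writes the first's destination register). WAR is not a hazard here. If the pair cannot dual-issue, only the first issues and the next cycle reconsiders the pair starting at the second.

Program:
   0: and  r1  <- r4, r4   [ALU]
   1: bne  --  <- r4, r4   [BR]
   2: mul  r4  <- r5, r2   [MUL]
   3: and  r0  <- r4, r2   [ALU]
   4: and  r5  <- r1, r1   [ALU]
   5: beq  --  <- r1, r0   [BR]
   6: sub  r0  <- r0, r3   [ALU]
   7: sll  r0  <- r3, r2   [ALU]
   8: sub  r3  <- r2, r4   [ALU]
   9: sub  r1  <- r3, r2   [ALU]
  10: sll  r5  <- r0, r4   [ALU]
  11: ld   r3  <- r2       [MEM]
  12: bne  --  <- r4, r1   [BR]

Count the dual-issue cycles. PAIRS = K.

PAIRS = 5

#0 head=0: and;bne i0&i1 2-wide
#1 head=2: mul i2 RAW r4
#2 head=3: and;and i3&i4 2-wide
#3 head=5: beq;sub i5&i6 2-wide
#4 head=7: sll;sub i7&i8 2-wide
#5 head=9: sub;sll i9&i10 2-wide
#6 head=11: ld i11 no-port MEM/BR
#7 head=12: bne i12 tail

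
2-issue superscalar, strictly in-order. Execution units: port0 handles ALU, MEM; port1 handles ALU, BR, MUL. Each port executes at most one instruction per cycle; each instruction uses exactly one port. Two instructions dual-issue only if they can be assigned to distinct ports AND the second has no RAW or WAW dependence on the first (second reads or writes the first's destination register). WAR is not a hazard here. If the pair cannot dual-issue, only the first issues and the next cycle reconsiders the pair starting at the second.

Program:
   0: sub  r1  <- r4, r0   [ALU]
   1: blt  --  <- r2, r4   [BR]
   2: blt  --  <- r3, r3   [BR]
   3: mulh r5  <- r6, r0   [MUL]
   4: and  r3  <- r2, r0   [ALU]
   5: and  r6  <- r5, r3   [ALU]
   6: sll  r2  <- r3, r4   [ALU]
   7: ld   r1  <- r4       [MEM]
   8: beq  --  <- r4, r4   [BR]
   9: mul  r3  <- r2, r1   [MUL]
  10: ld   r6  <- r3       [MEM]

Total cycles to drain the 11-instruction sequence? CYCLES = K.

CYCLES = 7

[0] i0,i1  sub;blt  -- pair
[1] i2  blt  -- no-port BR/MUL
[2] i3,i4  mulh;and  -- pair
[3] i5,i6  and;sll  -- pair
[4] i7,i8  ld;beq  -- pair
[5] i9  mul  -- RAW r3
[6] i10  ld  -- tail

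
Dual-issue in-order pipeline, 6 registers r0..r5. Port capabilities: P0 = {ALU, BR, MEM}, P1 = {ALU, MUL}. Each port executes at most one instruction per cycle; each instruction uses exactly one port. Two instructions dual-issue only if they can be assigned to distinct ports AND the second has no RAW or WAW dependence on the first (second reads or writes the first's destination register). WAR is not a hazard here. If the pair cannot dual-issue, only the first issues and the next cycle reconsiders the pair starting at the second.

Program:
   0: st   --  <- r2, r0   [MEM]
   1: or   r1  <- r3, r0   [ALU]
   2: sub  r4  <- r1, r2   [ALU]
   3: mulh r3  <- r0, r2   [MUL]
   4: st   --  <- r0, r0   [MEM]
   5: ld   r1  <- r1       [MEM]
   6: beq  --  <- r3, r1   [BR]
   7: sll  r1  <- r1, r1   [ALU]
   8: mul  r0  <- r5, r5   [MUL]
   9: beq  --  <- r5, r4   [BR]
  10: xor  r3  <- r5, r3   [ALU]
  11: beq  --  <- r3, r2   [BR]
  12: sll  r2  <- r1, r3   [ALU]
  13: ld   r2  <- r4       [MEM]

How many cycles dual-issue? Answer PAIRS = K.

t=0 i0/i1:st.MEM;or.ALU ; dual
t=1 i2/i3:sub.ALU;mulh.MUL ; dual
t=2 i4:st.MEM ; no-port MEM/MEM
t=3 i5:ld.MEM ; no-port MEM/BR
t=4 i6/i7:beq.BR;sll.ALU ; dual
t=5 i8/i9:mul.MUL;beq.BR ; dual
t=6 i10:xor.ALU ; RAW r3
t=7 i11/i12:beq.BR;sll.ALU ; dual
t=8 i13:ld.MEM ; tail

PAIRS = 5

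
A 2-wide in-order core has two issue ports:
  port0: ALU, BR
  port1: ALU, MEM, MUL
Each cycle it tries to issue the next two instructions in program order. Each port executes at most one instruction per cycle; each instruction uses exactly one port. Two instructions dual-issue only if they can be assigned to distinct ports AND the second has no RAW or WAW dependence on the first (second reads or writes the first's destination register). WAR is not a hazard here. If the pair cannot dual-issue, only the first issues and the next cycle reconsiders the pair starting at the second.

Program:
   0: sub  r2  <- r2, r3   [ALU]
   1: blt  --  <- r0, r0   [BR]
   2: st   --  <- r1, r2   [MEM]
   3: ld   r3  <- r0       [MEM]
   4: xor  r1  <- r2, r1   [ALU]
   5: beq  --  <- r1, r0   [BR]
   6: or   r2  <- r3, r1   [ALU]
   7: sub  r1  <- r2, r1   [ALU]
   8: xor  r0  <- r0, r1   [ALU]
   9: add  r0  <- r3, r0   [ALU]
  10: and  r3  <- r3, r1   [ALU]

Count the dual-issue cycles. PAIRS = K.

PAIRS = 4

t=0 i0,i1:sub.ALU+blt.BR ; pair
t=1 i2:st.MEM ; no-port MEM/MEM
t=2 i3,i4:ld.MEM+xor.ALU ; pair
t=3 i5,i6:beq.BR+or.ALU ; pair
t=4 i7:sub.ALU ; RAW r1
t=5 i8:xor.ALU ; RAW+WAW r0
t=6 i9,i10:add.ALU+and.ALU ; pair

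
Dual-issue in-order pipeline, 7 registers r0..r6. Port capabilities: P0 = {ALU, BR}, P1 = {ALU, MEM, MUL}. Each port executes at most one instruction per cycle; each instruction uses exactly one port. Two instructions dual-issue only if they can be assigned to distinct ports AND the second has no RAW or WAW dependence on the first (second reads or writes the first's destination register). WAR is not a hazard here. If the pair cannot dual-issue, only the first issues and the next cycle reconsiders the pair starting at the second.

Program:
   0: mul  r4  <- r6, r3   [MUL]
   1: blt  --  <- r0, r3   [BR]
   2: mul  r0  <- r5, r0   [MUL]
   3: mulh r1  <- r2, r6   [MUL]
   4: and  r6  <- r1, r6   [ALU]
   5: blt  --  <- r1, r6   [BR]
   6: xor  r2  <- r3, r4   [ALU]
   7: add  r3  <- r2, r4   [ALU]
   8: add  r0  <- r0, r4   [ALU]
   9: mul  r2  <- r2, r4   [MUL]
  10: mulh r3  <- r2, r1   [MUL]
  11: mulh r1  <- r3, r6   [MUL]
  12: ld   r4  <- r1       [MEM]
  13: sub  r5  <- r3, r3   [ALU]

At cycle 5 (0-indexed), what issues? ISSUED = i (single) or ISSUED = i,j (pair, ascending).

ISSUED = 7,8

0. mul.MUL;blt.BR @i0&i1  | 2-wide
1. mul.MUL @i2  | no-port MUL/MUL
2. mulh.MUL @i3  | RAW r1
3. and.ALU @i4  | RAW r6
4. blt.BR;xor.ALU @i5&i6  | 2-wide
5. add.ALU;add.ALU @i7&i8  | 2-wide
6. mul.MUL @i9  | no-port MUL/MUL
7. mulh.MUL @i10  | no-port MUL/MUL
8. mulh.MUL @i11  | no-port MUL/MEM
9. ld.MEM;sub.ALU @i12&i13  | 2-wide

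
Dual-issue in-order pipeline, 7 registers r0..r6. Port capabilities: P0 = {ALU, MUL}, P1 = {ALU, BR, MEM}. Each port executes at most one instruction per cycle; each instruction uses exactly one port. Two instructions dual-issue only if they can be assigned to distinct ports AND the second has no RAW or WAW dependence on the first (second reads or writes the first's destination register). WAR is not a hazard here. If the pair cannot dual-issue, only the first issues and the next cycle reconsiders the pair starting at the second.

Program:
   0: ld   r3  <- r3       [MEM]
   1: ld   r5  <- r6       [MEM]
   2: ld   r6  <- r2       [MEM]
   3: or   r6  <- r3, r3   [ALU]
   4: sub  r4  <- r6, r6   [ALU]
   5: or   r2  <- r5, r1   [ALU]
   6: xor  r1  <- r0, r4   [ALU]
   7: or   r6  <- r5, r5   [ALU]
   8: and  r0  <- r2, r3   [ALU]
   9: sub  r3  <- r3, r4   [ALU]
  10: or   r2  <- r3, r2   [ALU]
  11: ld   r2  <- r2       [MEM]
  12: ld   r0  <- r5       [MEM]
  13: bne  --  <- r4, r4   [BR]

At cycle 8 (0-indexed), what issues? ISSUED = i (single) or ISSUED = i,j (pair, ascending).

ISSUED = 11

#0 head=0: ld i0 no-port MEM/MEM
#1 head=1: ld i1 no-port MEM/MEM
#2 head=2: ld i2 WAW r6
#3 head=3: or i3 RAW r6
#4 head=4: sub;or i4,i5 pair
#5 head=6: xor;or i6,i7 pair
#6 head=8: and;sub i8,i9 pair
#7 head=10: or i10 RAW+WAW r2
#8 head=11: ld i11 no-port MEM/MEM
#9 head=12: ld i12 no-port MEM/BR
#10 head=13: bne i13 tail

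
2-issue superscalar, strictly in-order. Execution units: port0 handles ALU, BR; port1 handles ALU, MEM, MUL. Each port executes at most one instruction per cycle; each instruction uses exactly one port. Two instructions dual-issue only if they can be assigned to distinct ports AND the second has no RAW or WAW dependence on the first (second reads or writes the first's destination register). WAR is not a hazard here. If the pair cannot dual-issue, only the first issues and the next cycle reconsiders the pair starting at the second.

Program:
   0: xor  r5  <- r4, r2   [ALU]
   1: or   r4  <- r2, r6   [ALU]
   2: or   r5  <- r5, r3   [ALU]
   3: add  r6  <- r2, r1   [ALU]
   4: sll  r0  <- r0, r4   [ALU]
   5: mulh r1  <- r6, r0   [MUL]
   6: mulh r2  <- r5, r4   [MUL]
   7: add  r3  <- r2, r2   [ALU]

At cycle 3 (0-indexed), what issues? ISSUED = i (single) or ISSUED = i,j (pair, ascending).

ISSUED = 5

#0 head=0: xor.ALU;or.ALU i0/i1 2-wide
#1 head=2: or.ALU;add.ALU i2/i3 2-wide
#2 head=4: sll.ALU i4 RAW r0
#3 head=5: mulh.MUL i5 no-port MUL/MUL
#4 head=6: mulh.MUL i6 RAW r2
#5 head=7: add.ALU i7 tail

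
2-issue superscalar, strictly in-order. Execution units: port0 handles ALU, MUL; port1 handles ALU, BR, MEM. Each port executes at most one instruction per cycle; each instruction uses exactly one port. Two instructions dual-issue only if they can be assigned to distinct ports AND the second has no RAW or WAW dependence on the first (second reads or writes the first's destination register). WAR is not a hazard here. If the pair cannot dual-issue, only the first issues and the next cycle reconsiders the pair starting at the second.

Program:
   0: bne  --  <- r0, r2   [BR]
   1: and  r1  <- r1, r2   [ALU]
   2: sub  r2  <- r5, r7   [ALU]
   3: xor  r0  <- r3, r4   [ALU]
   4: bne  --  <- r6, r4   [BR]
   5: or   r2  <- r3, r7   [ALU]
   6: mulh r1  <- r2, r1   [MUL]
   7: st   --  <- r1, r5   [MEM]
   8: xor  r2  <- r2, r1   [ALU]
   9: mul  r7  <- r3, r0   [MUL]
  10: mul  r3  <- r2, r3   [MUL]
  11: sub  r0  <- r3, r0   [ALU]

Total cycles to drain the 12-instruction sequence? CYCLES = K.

CYCLES = 8

0. bne.BR and.ALU @i0&i1  | pair
1. sub.ALU xor.ALU @i2&i3  | pair
2. bne.BR or.ALU @i4&i5  | pair
3. mulh.MUL @i6  | RAW r1
4. st.MEM xor.ALU @i7&i8  | pair
5. mul.MUL @i9  | no-port MUL/MUL
6. mul.MUL @i10  | RAW r3
7. sub.ALU @i11  | tail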